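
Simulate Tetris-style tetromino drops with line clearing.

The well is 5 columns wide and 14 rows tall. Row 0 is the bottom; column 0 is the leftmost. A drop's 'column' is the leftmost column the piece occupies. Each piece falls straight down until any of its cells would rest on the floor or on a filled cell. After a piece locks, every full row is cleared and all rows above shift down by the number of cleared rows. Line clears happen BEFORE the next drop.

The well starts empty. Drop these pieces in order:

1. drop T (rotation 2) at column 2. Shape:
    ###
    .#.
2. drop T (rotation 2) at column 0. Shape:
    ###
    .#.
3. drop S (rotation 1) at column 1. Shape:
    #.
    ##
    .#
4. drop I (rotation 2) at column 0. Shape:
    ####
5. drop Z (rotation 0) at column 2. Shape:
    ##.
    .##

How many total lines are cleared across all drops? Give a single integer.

Answer: 0

Derivation:
Drop 1: T rot2 at col 2 lands with bottom-row=0; cleared 0 line(s) (total 0); column heights now [0 0 2 2 2], max=2
Drop 2: T rot2 at col 0 lands with bottom-row=1; cleared 0 line(s) (total 0); column heights now [3 3 3 2 2], max=3
Drop 3: S rot1 at col 1 lands with bottom-row=3; cleared 0 line(s) (total 0); column heights now [3 6 5 2 2], max=6
Drop 4: I rot2 at col 0 lands with bottom-row=6; cleared 0 line(s) (total 0); column heights now [7 7 7 7 2], max=7
Drop 5: Z rot0 at col 2 lands with bottom-row=7; cleared 0 line(s) (total 0); column heights now [7 7 9 9 8], max=9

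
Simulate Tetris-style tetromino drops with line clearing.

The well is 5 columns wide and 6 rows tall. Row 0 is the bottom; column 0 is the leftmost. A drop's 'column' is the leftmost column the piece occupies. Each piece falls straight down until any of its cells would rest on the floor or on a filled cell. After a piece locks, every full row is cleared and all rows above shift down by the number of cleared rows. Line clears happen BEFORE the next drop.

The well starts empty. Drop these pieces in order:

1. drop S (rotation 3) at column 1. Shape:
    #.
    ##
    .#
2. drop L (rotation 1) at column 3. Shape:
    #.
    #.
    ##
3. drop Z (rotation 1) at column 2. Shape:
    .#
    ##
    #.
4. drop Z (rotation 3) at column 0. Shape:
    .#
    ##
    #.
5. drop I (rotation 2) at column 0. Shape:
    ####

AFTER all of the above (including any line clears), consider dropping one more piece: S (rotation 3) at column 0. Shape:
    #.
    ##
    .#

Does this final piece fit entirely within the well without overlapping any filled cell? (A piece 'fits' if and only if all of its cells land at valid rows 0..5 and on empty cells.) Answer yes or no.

Drop 1: S rot3 at col 1 lands with bottom-row=0; cleared 0 line(s) (total 0); column heights now [0 3 2 0 0], max=3
Drop 2: L rot1 at col 3 lands with bottom-row=0; cleared 0 line(s) (total 0); column heights now [0 3 2 3 1], max=3
Drop 3: Z rot1 at col 2 lands with bottom-row=2; cleared 0 line(s) (total 0); column heights now [0 3 4 5 1], max=5
Drop 4: Z rot3 at col 0 lands with bottom-row=2; cleared 0 line(s) (total 0); column heights now [4 5 4 5 1], max=5
Drop 5: I rot2 at col 0 lands with bottom-row=5; cleared 0 line(s) (total 0); column heights now [6 6 6 6 1], max=6
Test piece S rot3 at col 0 (width 2): heights before test = [6 6 6 6 1]; fits = False

Answer: no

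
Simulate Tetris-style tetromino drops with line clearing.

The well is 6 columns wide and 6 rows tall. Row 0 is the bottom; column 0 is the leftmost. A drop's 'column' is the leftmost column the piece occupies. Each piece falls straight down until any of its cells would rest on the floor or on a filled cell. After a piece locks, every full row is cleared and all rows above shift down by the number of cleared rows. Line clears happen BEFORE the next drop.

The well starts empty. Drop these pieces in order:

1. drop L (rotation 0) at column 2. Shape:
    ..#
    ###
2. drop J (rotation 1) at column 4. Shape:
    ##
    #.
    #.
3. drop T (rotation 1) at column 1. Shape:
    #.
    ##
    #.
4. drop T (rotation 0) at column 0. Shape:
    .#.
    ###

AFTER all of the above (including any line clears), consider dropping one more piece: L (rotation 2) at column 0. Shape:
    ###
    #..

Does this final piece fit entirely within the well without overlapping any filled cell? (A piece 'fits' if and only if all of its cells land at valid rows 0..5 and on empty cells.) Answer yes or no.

Drop 1: L rot0 at col 2 lands with bottom-row=0; cleared 0 line(s) (total 0); column heights now [0 0 1 1 2 0], max=2
Drop 2: J rot1 at col 4 lands with bottom-row=2; cleared 0 line(s) (total 0); column heights now [0 0 1 1 5 5], max=5
Drop 3: T rot1 at col 1 lands with bottom-row=0; cleared 0 line(s) (total 0); column heights now [0 3 2 1 5 5], max=5
Drop 4: T rot0 at col 0 lands with bottom-row=3; cleared 0 line(s) (total 0); column heights now [4 5 4 1 5 5], max=5
Test piece L rot2 at col 0 (width 3): heights before test = [4 5 4 1 5 5]; fits = True

Answer: yes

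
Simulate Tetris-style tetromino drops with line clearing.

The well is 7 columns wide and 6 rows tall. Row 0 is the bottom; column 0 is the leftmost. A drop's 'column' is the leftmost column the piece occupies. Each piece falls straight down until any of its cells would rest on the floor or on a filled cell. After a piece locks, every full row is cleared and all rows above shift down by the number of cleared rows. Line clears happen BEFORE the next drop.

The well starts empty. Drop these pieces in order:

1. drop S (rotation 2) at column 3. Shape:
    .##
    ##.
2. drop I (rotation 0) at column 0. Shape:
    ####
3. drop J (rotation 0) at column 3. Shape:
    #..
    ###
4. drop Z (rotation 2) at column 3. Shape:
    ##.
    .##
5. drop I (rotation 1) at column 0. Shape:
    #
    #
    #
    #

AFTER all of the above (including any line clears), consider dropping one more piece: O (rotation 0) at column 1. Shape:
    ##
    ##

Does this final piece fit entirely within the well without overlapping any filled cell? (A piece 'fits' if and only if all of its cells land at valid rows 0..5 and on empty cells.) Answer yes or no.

Answer: yes

Derivation:
Drop 1: S rot2 at col 3 lands with bottom-row=0; cleared 0 line(s) (total 0); column heights now [0 0 0 1 2 2 0], max=2
Drop 2: I rot0 at col 0 lands with bottom-row=1; cleared 0 line(s) (total 0); column heights now [2 2 2 2 2 2 0], max=2
Drop 3: J rot0 at col 3 lands with bottom-row=2; cleared 0 line(s) (total 0); column heights now [2 2 2 4 3 3 0], max=4
Drop 4: Z rot2 at col 3 lands with bottom-row=3; cleared 0 line(s) (total 0); column heights now [2 2 2 5 5 4 0], max=5
Drop 5: I rot1 at col 0 lands with bottom-row=2; cleared 0 line(s) (total 0); column heights now [6 2 2 5 5 4 0], max=6
Test piece O rot0 at col 1 (width 2): heights before test = [6 2 2 5 5 4 0]; fits = True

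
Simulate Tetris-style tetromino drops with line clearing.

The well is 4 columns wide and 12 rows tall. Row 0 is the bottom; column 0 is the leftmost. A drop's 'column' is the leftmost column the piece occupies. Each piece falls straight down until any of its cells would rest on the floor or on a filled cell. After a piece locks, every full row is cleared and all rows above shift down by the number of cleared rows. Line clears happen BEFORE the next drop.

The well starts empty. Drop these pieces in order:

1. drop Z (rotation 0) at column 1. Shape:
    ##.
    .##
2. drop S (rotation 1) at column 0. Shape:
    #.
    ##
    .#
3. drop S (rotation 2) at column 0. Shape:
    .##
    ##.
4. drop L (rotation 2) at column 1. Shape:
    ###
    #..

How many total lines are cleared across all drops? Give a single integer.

Answer: 0

Derivation:
Drop 1: Z rot0 at col 1 lands with bottom-row=0; cleared 0 line(s) (total 0); column heights now [0 2 2 1], max=2
Drop 2: S rot1 at col 0 lands with bottom-row=2; cleared 0 line(s) (total 0); column heights now [5 4 2 1], max=5
Drop 3: S rot2 at col 0 lands with bottom-row=5; cleared 0 line(s) (total 0); column heights now [6 7 7 1], max=7
Drop 4: L rot2 at col 1 lands with bottom-row=7; cleared 0 line(s) (total 0); column heights now [6 9 9 9], max=9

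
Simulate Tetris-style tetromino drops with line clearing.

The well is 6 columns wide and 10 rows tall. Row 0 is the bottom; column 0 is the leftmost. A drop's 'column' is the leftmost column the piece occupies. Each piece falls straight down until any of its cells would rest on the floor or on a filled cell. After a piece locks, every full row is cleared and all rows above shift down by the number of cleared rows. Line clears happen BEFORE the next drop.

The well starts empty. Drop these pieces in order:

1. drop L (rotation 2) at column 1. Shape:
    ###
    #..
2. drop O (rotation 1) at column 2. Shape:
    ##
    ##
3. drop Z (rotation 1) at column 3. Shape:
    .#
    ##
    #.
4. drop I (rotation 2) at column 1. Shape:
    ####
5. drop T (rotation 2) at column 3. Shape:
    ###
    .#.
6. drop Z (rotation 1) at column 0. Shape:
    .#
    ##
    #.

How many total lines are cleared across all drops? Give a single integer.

Answer: 0

Derivation:
Drop 1: L rot2 at col 1 lands with bottom-row=0; cleared 0 line(s) (total 0); column heights now [0 2 2 2 0 0], max=2
Drop 2: O rot1 at col 2 lands with bottom-row=2; cleared 0 line(s) (total 0); column heights now [0 2 4 4 0 0], max=4
Drop 3: Z rot1 at col 3 lands with bottom-row=4; cleared 0 line(s) (total 0); column heights now [0 2 4 6 7 0], max=7
Drop 4: I rot2 at col 1 lands with bottom-row=7; cleared 0 line(s) (total 0); column heights now [0 8 8 8 8 0], max=8
Drop 5: T rot2 at col 3 lands with bottom-row=8; cleared 0 line(s) (total 0); column heights now [0 8 8 10 10 10], max=10
Drop 6: Z rot1 at col 0 lands with bottom-row=7; cleared 0 line(s) (total 0); column heights now [9 10 8 10 10 10], max=10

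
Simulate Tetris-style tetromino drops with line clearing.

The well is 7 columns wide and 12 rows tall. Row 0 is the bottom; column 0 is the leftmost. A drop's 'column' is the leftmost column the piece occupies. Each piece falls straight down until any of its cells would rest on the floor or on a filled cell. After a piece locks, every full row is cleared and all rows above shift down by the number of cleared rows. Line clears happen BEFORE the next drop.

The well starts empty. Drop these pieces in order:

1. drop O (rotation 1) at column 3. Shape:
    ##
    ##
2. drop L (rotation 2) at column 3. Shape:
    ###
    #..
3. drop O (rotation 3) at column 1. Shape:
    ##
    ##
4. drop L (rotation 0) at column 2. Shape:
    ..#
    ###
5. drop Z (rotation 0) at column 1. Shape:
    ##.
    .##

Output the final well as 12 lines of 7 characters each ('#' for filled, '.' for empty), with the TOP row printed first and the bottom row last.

Answer: .......
.......
.......
.......
.......
.##....
..###..
..###..
...###.
...#...
.####..
.####..

Derivation:
Drop 1: O rot1 at col 3 lands with bottom-row=0; cleared 0 line(s) (total 0); column heights now [0 0 0 2 2 0 0], max=2
Drop 2: L rot2 at col 3 lands with bottom-row=2; cleared 0 line(s) (total 0); column heights now [0 0 0 4 4 4 0], max=4
Drop 3: O rot3 at col 1 lands with bottom-row=0; cleared 0 line(s) (total 0); column heights now [0 2 2 4 4 4 0], max=4
Drop 4: L rot0 at col 2 lands with bottom-row=4; cleared 0 line(s) (total 0); column heights now [0 2 5 5 6 4 0], max=6
Drop 5: Z rot0 at col 1 lands with bottom-row=5; cleared 0 line(s) (total 0); column heights now [0 7 7 6 6 4 0], max=7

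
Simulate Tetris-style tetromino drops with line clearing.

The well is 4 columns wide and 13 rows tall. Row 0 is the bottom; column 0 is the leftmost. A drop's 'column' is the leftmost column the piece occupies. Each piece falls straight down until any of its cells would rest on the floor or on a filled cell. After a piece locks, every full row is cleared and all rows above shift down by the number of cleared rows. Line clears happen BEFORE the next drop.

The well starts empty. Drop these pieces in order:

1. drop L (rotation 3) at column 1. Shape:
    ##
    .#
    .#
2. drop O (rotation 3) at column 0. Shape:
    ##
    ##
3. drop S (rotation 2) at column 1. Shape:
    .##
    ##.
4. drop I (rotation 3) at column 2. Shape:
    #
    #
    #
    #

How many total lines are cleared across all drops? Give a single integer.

Drop 1: L rot3 at col 1 lands with bottom-row=0; cleared 0 line(s) (total 0); column heights now [0 3 3 0], max=3
Drop 2: O rot3 at col 0 lands with bottom-row=3; cleared 0 line(s) (total 0); column heights now [5 5 3 0], max=5
Drop 3: S rot2 at col 1 lands with bottom-row=5; cleared 0 line(s) (total 0); column heights now [5 6 7 7], max=7
Drop 4: I rot3 at col 2 lands with bottom-row=7; cleared 0 line(s) (total 0); column heights now [5 6 11 7], max=11

Answer: 0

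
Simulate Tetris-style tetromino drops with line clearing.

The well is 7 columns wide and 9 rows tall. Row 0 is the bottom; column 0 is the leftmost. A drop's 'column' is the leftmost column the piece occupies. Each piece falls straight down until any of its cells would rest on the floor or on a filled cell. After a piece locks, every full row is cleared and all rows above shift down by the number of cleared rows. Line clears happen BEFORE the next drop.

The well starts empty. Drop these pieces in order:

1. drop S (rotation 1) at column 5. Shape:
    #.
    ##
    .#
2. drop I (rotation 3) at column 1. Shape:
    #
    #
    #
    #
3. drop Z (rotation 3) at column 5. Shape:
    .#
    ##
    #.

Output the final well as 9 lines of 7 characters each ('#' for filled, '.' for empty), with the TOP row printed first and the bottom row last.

Drop 1: S rot1 at col 5 lands with bottom-row=0; cleared 0 line(s) (total 0); column heights now [0 0 0 0 0 3 2], max=3
Drop 2: I rot3 at col 1 lands with bottom-row=0; cleared 0 line(s) (total 0); column heights now [0 4 0 0 0 3 2], max=4
Drop 3: Z rot3 at col 5 lands with bottom-row=3; cleared 0 line(s) (total 0); column heights now [0 4 0 0 0 5 6], max=6

Answer: .......
.......
.......
......#
.....##
.#...#.
.#...#.
.#...##
.#....#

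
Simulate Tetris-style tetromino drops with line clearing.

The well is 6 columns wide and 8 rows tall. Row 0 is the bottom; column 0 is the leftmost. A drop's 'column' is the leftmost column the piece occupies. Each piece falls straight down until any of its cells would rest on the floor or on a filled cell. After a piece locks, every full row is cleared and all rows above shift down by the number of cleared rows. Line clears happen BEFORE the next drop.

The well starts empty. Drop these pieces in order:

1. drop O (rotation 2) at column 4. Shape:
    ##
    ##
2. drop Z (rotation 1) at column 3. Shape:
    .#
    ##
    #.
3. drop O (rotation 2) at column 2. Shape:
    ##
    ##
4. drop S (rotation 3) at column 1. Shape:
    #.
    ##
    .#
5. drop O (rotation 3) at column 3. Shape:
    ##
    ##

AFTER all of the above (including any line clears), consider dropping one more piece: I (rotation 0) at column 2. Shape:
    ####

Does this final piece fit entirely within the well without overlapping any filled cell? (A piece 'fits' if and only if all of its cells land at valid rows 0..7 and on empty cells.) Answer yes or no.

Drop 1: O rot2 at col 4 lands with bottom-row=0; cleared 0 line(s) (total 0); column heights now [0 0 0 0 2 2], max=2
Drop 2: Z rot1 at col 3 lands with bottom-row=1; cleared 0 line(s) (total 0); column heights now [0 0 0 3 4 2], max=4
Drop 3: O rot2 at col 2 lands with bottom-row=3; cleared 0 line(s) (total 0); column heights now [0 0 5 5 4 2], max=5
Drop 4: S rot3 at col 1 lands with bottom-row=5; cleared 0 line(s) (total 0); column heights now [0 8 7 5 4 2], max=8
Drop 5: O rot3 at col 3 lands with bottom-row=5; cleared 0 line(s) (total 0); column heights now [0 8 7 7 7 2], max=8
Test piece I rot0 at col 2 (width 4): heights before test = [0 8 7 7 7 2]; fits = True

Answer: yes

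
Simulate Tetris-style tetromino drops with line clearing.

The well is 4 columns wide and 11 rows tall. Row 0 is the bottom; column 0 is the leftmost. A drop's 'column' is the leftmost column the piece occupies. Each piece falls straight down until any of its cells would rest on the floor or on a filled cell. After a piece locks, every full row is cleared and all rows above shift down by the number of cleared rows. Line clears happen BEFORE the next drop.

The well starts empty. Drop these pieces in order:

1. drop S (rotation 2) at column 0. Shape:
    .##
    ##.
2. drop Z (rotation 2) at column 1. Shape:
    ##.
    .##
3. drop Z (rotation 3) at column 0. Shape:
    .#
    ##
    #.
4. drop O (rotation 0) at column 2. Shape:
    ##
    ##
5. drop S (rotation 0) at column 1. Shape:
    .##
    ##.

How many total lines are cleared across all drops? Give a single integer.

Drop 1: S rot2 at col 0 lands with bottom-row=0; cleared 0 line(s) (total 0); column heights now [1 2 2 0], max=2
Drop 2: Z rot2 at col 1 lands with bottom-row=2; cleared 0 line(s) (total 0); column heights now [1 4 4 3], max=4
Drop 3: Z rot3 at col 0 lands with bottom-row=3; cleared 0 line(s) (total 0); column heights now [5 6 4 3], max=6
Drop 4: O rot0 at col 2 lands with bottom-row=4; cleared 1 line(s) (total 1); column heights now [4 5 5 5], max=5
Drop 5: S rot0 at col 1 lands with bottom-row=5; cleared 0 line(s) (total 1); column heights now [4 6 7 7], max=7

Answer: 1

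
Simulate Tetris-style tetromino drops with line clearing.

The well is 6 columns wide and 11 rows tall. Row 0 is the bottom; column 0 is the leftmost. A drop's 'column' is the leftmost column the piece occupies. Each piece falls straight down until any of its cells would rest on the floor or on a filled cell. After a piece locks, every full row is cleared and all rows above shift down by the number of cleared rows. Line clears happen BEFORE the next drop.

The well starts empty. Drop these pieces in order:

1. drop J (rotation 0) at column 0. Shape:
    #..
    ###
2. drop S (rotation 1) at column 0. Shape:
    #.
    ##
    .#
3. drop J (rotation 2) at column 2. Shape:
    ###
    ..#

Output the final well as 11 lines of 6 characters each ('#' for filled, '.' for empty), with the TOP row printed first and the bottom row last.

Answer: ......
......
......
......
......
......
......
#.....
##....
#####.
###.#.

Derivation:
Drop 1: J rot0 at col 0 lands with bottom-row=0; cleared 0 line(s) (total 0); column heights now [2 1 1 0 0 0], max=2
Drop 2: S rot1 at col 0 lands with bottom-row=1; cleared 0 line(s) (total 0); column heights now [4 3 1 0 0 0], max=4
Drop 3: J rot2 at col 2 lands with bottom-row=0; cleared 0 line(s) (total 0); column heights now [4 3 2 2 2 0], max=4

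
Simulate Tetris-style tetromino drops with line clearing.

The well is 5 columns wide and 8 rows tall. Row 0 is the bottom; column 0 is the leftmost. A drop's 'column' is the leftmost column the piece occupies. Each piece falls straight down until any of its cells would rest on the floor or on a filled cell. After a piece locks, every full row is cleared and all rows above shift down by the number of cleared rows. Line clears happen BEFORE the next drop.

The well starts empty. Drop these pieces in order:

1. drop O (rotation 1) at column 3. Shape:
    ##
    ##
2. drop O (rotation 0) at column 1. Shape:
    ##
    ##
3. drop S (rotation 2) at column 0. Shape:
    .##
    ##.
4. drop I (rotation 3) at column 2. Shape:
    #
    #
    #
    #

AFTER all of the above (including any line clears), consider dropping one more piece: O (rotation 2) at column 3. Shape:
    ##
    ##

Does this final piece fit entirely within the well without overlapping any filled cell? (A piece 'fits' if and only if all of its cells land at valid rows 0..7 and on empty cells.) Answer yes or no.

Drop 1: O rot1 at col 3 lands with bottom-row=0; cleared 0 line(s) (total 0); column heights now [0 0 0 2 2], max=2
Drop 2: O rot0 at col 1 lands with bottom-row=0; cleared 0 line(s) (total 0); column heights now [0 2 2 2 2], max=2
Drop 3: S rot2 at col 0 lands with bottom-row=2; cleared 0 line(s) (total 0); column heights now [3 4 4 2 2], max=4
Drop 4: I rot3 at col 2 lands with bottom-row=4; cleared 0 line(s) (total 0); column heights now [3 4 8 2 2], max=8
Test piece O rot2 at col 3 (width 2): heights before test = [3 4 8 2 2]; fits = True

Answer: yes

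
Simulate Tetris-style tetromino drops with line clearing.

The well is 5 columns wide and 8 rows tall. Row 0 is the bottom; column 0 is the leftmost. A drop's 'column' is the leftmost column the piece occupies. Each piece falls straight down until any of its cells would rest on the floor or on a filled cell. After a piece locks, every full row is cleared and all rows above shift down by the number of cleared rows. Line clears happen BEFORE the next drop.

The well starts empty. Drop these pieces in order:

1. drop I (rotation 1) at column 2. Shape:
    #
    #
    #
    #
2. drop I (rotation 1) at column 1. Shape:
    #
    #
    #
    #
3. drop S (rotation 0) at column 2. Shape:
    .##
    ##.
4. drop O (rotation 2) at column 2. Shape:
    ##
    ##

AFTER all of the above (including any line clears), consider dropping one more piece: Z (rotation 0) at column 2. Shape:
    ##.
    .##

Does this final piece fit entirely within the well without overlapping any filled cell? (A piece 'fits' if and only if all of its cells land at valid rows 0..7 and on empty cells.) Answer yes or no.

Drop 1: I rot1 at col 2 lands with bottom-row=0; cleared 0 line(s) (total 0); column heights now [0 0 4 0 0], max=4
Drop 2: I rot1 at col 1 lands with bottom-row=0; cleared 0 line(s) (total 0); column heights now [0 4 4 0 0], max=4
Drop 3: S rot0 at col 2 lands with bottom-row=4; cleared 0 line(s) (total 0); column heights now [0 4 5 6 6], max=6
Drop 4: O rot2 at col 2 lands with bottom-row=6; cleared 0 line(s) (total 0); column heights now [0 4 8 8 6], max=8
Test piece Z rot0 at col 2 (width 3): heights before test = [0 4 8 8 6]; fits = False

Answer: no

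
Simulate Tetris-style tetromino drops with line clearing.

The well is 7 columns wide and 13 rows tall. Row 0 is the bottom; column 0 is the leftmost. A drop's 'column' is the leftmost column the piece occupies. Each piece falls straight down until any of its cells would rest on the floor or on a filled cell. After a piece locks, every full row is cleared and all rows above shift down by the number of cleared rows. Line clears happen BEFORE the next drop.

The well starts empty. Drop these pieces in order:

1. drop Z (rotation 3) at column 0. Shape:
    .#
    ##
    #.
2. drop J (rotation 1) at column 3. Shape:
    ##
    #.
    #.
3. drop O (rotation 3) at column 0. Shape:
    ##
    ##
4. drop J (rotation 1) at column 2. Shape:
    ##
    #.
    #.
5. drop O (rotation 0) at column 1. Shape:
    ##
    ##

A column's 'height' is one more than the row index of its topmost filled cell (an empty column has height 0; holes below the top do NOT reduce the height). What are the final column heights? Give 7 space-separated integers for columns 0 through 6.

Drop 1: Z rot3 at col 0 lands with bottom-row=0; cleared 0 line(s) (total 0); column heights now [2 3 0 0 0 0 0], max=3
Drop 2: J rot1 at col 3 lands with bottom-row=0; cleared 0 line(s) (total 0); column heights now [2 3 0 3 3 0 0], max=3
Drop 3: O rot3 at col 0 lands with bottom-row=3; cleared 0 line(s) (total 0); column heights now [5 5 0 3 3 0 0], max=5
Drop 4: J rot1 at col 2 lands with bottom-row=1; cleared 0 line(s) (total 0); column heights now [5 5 4 4 3 0 0], max=5
Drop 5: O rot0 at col 1 lands with bottom-row=5; cleared 0 line(s) (total 0); column heights now [5 7 7 4 3 0 0], max=7

Answer: 5 7 7 4 3 0 0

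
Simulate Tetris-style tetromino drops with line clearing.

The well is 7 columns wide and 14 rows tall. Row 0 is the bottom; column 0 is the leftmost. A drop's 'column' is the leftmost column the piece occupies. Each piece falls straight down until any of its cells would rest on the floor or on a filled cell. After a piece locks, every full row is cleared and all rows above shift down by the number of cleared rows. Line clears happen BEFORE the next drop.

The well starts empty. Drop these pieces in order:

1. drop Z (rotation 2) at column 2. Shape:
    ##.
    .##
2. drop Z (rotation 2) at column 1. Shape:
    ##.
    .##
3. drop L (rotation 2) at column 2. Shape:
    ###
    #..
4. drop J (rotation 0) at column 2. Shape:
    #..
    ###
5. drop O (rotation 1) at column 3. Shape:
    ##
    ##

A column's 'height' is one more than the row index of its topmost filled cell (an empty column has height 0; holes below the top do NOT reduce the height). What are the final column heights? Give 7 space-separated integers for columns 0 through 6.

Answer: 0 4 8 9 9 0 0

Derivation:
Drop 1: Z rot2 at col 2 lands with bottom-row=0; cleared 0 line(s) (total 0); column heights now [0 0 2 2 1 0 0], max=2
Drop 2: Z rot2 at col 1 lands with bottom-row=2; cleared 0 line(s) (total 0); column heights now [0 4 4 3 1 0 0], max=4
Drop 3: L rot2 at col 2 lands with bottom-row=4; cleared 0 line(s) (total 0); column heights now [0 4 6 6 6 0 0], max=6
Drop 4: J rot0 at col 2 lands with bottom-row=6; cleared 0 line(s) (total 0); column heights now [0 4 8 7 7 0 0], max=8
Drop 5: O rot1 at col 3 lands with bottom-row=7; cleared 0 line(s) (total 0); column heights now [0 4 8 9 9 0 0], max=9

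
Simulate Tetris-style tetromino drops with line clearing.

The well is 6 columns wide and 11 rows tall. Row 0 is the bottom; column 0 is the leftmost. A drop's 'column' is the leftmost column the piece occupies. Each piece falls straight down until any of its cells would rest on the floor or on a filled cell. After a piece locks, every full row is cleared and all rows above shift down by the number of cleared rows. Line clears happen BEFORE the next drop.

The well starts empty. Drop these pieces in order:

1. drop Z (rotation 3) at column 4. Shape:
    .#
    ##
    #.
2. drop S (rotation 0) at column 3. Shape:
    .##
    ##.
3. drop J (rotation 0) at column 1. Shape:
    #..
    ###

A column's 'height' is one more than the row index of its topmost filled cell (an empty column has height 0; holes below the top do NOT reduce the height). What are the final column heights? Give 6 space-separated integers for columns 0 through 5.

Answer: 0 5 4 4 4 4

Derivation:
Drop 1: Z rot3 at col 4 lands with bottom-row=0; cleared 0 line(s) (total 0); column heights now [0 0 0 0 2 3], max=3
Drop 2: S rot0 at col 3 lands with bottom-row=2; cleared 0 line(s) (total 0); column heights now [0 0 0 3 4 4], max=4
Drop 3: J rot0 at col 1 lands with bottom-row=3; cleared 0 line(s) (total 0); column heights now [0 5 4 4 4 4], max=5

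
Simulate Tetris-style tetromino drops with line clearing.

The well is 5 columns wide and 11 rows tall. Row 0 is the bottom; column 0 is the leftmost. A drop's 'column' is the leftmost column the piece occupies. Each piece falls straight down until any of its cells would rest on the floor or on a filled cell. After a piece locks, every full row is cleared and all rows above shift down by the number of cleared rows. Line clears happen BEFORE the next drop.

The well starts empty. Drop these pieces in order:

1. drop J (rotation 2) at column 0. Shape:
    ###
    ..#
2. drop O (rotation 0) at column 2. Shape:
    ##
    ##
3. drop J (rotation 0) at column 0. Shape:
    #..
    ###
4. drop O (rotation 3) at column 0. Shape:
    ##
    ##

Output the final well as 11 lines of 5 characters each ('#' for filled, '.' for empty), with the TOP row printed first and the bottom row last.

Answer: .....
.....
.....
##...
##...
#....
###..
..##.
..##.
###..
..#..

Derivation:
Drop 1: J rot2 at col 0 lands with bottom-row=0; cleared 0 line(s) (total 0); column heights now [2 2 2 0 0], max=2
Drop 2: O rot0 at col 2 lands with bottom-row=2; cleared 0 line(s) (total 0); column heights now [2 2 4 4 0], max=4
Drop 3: J rot0 at col 0 lands with bottom-row=4; cleared 0 line(s) (total 0); column heights now [6 5 5 4 0], max=6
Drop 4: O rot3 at col 0 lands with bottom-row=6; cleared 0 line(s) (total 0); column heights now [8 8 5 4 0], max=8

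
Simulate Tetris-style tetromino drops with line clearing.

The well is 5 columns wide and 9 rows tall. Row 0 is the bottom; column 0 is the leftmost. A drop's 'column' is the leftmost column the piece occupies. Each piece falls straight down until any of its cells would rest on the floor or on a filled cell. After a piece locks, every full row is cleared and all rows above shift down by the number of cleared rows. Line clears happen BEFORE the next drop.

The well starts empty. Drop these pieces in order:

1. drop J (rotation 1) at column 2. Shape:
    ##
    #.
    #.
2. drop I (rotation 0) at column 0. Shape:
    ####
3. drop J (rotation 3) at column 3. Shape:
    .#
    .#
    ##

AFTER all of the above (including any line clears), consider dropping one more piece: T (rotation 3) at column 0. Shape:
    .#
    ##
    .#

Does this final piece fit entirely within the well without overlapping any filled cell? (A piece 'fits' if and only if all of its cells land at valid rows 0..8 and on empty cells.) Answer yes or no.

Drop 1: J rot1 at col 2 lands with bottom-row=0; cleared 0 line(s) (total 0); column heights now [0 0 3 3 0], max=3
Drop 2: I rot0 at col 0 lands with bottom-row=3; cleared 0 line(s) (total 0); column heights now [4 4 4 4 0], max=4
Drop 3: J rot3 at col 3 lands with bottom-row=4; cleared 0 line(s) (total 0); column heights now [4 4 4 5 7], max=7
Test piece T rot3 at col 0 (width 2): heights before test = [4 4 4 5 7]; fits = True

Answer: yes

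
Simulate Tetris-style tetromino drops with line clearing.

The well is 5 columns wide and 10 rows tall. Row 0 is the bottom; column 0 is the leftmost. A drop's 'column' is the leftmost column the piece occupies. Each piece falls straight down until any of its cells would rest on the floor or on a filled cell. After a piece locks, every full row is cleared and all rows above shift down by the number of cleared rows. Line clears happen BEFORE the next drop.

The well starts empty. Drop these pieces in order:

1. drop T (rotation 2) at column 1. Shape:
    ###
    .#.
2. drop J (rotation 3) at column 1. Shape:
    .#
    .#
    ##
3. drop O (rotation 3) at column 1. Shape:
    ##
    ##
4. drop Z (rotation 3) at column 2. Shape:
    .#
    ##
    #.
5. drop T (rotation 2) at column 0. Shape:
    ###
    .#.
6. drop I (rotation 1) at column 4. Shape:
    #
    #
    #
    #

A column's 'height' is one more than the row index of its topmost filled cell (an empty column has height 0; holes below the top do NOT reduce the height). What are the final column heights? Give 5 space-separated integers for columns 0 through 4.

Answer: 10 10 10 10 4

Derivation:
Drop 1: T rot2 at col 1 lands with bottom-row=0; cleared 0 line(s) (total 0); column heights now [0 2 2 2 0], max=2
Drop 2: J rot3 at col 1 lands with bottom-row=2; cleared 0 line(s) (total 0); column heights now [0 3 5 2 0], max=5
Drop 3: O rot3 at col 1 lands with bottom-row=5; cleared 0 line(s) (total 0); column heights now [0 7 7 2 0], max=7
Drop 4: Z rot3 at col 2 lands with bottom-row=7; cleared 0 line(s) (total 0); column heights now [0 7 9 10 0], max=10
Drop 5: T rot2 at col 0 lands with bottom-row=8; cleared 0 line(s) (total 0); column heights now [10 10 10 10 0], max=10
Drop 6: I rot1 at col 4 lands with bottom-row=0; cleared 0 line(s) (total 0); column heights now [10 10 10 10 4], max=10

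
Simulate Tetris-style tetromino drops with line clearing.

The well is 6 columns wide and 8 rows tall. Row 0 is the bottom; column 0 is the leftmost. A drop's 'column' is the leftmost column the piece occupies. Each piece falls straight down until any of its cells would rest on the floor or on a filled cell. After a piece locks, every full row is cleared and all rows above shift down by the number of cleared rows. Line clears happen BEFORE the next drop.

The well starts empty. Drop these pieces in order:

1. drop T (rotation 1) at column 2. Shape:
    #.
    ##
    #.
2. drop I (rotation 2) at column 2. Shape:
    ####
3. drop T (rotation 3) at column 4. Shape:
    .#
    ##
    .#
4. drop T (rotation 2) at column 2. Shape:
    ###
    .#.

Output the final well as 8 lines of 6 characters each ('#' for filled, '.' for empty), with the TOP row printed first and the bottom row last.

Drop 1: T rot1 at col 2 lands with bottom-row=0; cleared 0 line(s) (total 0); column heights now [0 0 3 2 0 0], max=3
Drop 2: I rot2 at col 2 lands with bottom-row=3; cleared 0 line(s) (total 0); column heights now [0 0 4 4 4 4], max=4
Drop 3: T rot3 at col 4 lands with bottom-row=4; cleared 0 line(s) (total 0); column heights now [0 0 4 4 6 7], max=7
Drop 4: T rot2 at col 2 lands with bottom-row=5; cleared 0 line(s) (total 0); column heights now [0 0 7 7 7 7], max=7

Answer: ......
..####
...###
.....#
..####
..#...
..##..
..#...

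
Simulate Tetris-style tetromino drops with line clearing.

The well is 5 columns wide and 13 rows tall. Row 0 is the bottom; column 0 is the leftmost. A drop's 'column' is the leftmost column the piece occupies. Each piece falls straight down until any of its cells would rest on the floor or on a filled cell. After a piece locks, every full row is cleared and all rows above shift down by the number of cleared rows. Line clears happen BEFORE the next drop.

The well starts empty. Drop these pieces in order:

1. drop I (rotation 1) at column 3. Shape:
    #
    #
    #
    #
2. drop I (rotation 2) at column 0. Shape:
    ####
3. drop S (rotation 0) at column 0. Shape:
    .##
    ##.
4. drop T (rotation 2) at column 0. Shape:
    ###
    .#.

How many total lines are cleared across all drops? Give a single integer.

Answer: 0

Derivation:
Drop 1: I rot1 at col 3 lands with bottom-row=0; cleared 0 line(s) (total 0); column heights now [0 0 0 4 0], max=4
Drop 2: I rot2 at col 0 lands with bottom-row=4; cleared 0 line(s) (total 0); column heights now [5 5 5 5 0], max=5
Drop 3: S rot0 at col 0 lands with bottom-row=5; cleared 0 line(s) (total 0); column heights now [6 7 7 5 0], max=7
Drop 4: T rot2 at col 0 lands with bottom-row=7; cleared 0 line(s) (total 0); column heights now [9 9 9 5 0], max=9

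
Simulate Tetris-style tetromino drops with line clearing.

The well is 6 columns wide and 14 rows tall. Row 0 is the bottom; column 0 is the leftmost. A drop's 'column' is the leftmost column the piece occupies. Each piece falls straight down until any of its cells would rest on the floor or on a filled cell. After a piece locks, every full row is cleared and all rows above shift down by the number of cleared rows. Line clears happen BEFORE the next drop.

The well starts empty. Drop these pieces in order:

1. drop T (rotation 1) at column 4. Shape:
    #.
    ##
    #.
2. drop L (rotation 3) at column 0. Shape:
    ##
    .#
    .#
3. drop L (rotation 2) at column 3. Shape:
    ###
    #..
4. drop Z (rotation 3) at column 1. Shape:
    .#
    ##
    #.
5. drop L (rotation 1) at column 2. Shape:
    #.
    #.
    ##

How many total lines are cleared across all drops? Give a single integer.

Drop 1: T rot1 at col 4 lands with bottom-row=0; cleared 0 line(s) (total 0); column heights now [0 0 0 0 3 2], max=3
Drop 2: L rot3 at col 0 lands with bottom-row=0; cleared 0 line(s) (total 0); column heights now [3 3 0 0 3 2], max=3
Drop 3: L rot2 at col 3 lands with bottom-row=2; cleared 0 line(s) (total 0); column heights now [3 3 0 4 4 4], max=4
Drop 4: Z rot3 at col 1 lands with bottom-row=3; cleared 0 line(s) (total 0); column heights now [3 5 6 4 4 4], max=6
Drop 5: L rot1 at col 2 lands with bottom-row=6; cleared 0 line(s) (total 0); column heights now [3 5 9 7 4 4], max=9

Answer: 0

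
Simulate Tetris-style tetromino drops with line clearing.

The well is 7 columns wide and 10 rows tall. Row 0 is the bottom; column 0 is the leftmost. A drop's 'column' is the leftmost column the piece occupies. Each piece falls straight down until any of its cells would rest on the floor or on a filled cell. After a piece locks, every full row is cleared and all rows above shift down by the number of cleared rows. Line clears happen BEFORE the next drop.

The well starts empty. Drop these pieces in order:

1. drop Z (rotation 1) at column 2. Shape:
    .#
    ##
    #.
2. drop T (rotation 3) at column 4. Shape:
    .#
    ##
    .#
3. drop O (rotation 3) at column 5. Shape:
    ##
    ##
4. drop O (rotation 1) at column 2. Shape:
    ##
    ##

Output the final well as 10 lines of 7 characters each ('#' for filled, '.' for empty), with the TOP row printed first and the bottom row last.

Answer: .......
.......
.......
.......
.......
..##.##
..##.##
...#.#.
..####.
..#..#.

Derivation:
Drop 1: Z rot1 at col 2 lands with bottom-row=0; cleared 0 line(s) (total 0); column heights now [0 0 2 3 0 0 0], max=3
Drop 2: T rot3 at col 4 lands with bottom-row=0; cleared 0 line(s) (total 0); column heights now [0 0 2 3 2 3 0], max=3
Drop 3: O rot3 at col 5 lands with bottom-row=3; cleared 0 line(s) (total 0); column heights now [0 0 2 3 2 5 5], max=5
Drop 4: O rot1 at col 2 lands with bottom-row=3; cleared 0 line(s) (total 0); column heights now [0 0 5 5 2 5 5], max=5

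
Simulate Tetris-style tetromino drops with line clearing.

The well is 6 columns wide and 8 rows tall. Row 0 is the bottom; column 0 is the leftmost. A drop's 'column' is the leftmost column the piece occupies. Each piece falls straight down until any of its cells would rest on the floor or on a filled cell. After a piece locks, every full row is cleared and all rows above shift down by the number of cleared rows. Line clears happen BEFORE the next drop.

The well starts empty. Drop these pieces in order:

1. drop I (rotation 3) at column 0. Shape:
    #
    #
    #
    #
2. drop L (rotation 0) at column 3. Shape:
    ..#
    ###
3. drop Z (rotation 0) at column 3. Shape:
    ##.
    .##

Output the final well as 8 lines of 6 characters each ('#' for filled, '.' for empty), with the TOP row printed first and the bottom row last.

Drop 1: I rot3 at col 0 lands with bottom-row=0; cleared 0 line(s) (total 0); column heights now [4 0 0 0 0 0], max=4
Drop 2: L rot0 at col 3 lands with bottom-row=0; cleared 0 line(s) (total 0); column heights now [4 0 0 1 1 2], max=4
Drop 3: Z rot0 at col 3 lands with bottom-row=2; cleared 0 line(s) (total 0); column heights now [4 0 0 4 4 3], max=4

Answer: ......
......
......
......
#..##.
#...##
#....#
#..###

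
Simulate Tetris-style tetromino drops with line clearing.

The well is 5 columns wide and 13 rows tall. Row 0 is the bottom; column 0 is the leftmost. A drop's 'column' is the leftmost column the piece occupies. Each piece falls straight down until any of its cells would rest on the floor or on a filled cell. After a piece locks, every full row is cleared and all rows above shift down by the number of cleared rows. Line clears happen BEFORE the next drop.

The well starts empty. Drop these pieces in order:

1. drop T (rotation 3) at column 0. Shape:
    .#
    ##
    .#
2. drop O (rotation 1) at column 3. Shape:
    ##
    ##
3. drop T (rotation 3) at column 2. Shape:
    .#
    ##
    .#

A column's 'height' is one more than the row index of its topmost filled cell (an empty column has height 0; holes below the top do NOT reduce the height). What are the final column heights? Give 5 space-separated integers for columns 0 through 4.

Answer: 2 3 4 5 2

Derivation:
Drop 1: T rot3 at col 0 lands with bottom-row=0; cleared 0 line(s) (total 0); column heights now [2 3 0 0 0], max=3
Drop 2: O rot1 at col 3 lands with bottom-row=0; cleared 0 line(s) (total 0); column heights now [2 3 0 2 2], max=3
Drop 3: T rot3 at col 2 lands with bottom-row=2; cleared 0 line(s) (total 0); column heights now [2 3 4 5 2], max=5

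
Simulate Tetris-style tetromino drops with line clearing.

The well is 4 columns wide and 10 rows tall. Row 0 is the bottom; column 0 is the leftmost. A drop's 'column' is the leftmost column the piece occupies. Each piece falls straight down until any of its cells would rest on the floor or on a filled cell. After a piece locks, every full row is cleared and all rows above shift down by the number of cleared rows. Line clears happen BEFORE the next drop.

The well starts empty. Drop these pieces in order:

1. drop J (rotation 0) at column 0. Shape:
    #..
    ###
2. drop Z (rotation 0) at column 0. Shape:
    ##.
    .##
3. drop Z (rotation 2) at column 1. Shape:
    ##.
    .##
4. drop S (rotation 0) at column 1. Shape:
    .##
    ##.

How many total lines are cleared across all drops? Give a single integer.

Drop 1: J rot0 at col 0 lands with bottom-row=0; cleared 0 line(s) (total 0); column heights now [2 1 1 0], max=2
Drop 2: Z rot0 at col 0 lands with bottom-row=1; cleared 0 line(s) (total 0); column heights now [3 3 2 0], max=3
Drop 3: Z rot2 at col 1 lands with bottom-row=2; cleared 1 line(s) (total 1); column heights now [2 3 3 0], max=3
Drop 4: S rot0 at col 1 lands with bottom-row=3; cleared 0 line(s) (total 1); column heights now [2 4 5 5], max=5

Answer: 1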